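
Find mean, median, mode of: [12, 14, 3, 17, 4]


Sorted: [3, 4, 12, 14, 17]
Mean = 50/5 = 10
Median = 12
Freq: {12: 1, 14: 1, 3: 1, 17: 1, 4: 1}
Mode: No mode

Mean=10, Median=12, Mode=No mode


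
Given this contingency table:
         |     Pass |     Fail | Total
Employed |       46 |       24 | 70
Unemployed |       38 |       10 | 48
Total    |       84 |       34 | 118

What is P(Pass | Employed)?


P(Pass | Employed) = 46/(46+24) = 46/70 = 23/35

P(Pass|Employed) = 23/35 ≈ 65.71%


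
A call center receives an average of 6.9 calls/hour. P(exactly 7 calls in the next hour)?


Poisson(λ=6.9): P(X=7) = e^(-λ)×λ^k/k!
= e^(-6.9) × 6.9^7 / 7!
≈ 0.001007785429 × 744635.325259 / 5040 ≈ 0.148895

P(X=7) ≈ 0.148895 ≈ 14.89%


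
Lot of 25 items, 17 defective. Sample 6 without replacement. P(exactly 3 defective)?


Hypergeometric: C(17,3)×C(8,3)/C(25,6)
= 680×56/177100 = 272/1265

P(X=3) = 272/1265 ≈ 21.50%


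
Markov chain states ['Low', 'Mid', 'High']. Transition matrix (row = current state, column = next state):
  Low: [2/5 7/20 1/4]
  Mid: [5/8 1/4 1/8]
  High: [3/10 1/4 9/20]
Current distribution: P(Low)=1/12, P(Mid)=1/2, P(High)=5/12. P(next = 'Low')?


P(next=Low) = Σᵢ P(now=i)×P(i→Low)
= 1/12×2/5 + 1/2×5/8 + 5/12×3/10
= 1/30 + 5/16 + 1/8 = 113/240

P = 113/240 ≈ 0.4708


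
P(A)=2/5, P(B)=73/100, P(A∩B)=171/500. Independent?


P(A)×P(B) = 73/250
P(A∩B) = 171/500
Not equal → NOT independent

No, not independent


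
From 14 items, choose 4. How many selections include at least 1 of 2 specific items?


Complement: C(14,4) - C(12,4) = 1001 - 495 = 506

506


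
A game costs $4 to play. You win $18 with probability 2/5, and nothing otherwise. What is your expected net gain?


E[gain] = (18-4)×2/5 + (-4)×3/5
= 28/5 - 12/5 = 16/5

Expected net gain = $16/5 ≈ $3.20


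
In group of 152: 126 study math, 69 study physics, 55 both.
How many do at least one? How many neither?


|A∪B| = 126+69-55 = 140
Neither = 152-140 = 12

At least one: 140; Neither: 12


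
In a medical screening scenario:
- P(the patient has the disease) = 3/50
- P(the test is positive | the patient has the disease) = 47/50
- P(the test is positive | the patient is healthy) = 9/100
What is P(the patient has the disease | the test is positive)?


Using Bayes' theorem:
P(A|B) = P(B|A)·P(A) / P(B)

P(the test is positive) = 47/50 × 3/50 + 9/100 × 47/50
= 141/2500 + 423/5000 = 141/1000

P(the patient has the disease|the test is positive) = (141/2500) / (141/1000) = 2/5

P(the patient has the disease|the test is positive) = 2/5 ≈ 40.00%


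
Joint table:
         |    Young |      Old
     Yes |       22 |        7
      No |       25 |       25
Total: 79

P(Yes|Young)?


P(Yes|Young) = 22/(22+25) = 22/47

P = 22/47 ≈ 46.81%


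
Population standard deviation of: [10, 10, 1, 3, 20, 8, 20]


Mean = 72/7
  (10-72/7)²=4/49
  (10-72/7)²=4/49
  (1-72/7)²=4225/49
  (3-72/7)²=2601/49
  (20-72/7)²=4624/49
  (8-72/7)²=256/49
  (20-72/7)²=4624/49
Σ(x-μ)² = 2334/7
σ² = (2334/7)/7 = 2334/49

σ = √(2334/49) ≈ 6.9016


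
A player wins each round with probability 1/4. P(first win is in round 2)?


Geometric: P(X=2) = (1-p)^(k-1)×p = (3/4)^1×1/4 = 3/16

P(X=2) = 3/16 ≈ 18.75%


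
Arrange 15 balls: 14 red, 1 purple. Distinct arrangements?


15!/(14!×1!) = 15

15


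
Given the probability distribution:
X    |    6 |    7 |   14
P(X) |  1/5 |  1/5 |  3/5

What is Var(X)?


E[X] = 11
E[X²] = 673/5
Var(X) = E[X²] - (E[X])² = 673/5 - 121 = 68/5

Var(X) = 68/5 ≈ 13.6000


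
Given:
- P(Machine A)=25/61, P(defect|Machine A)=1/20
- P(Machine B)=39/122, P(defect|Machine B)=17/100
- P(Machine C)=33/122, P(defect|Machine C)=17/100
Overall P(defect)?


P(B) = Σ P(B|Aᵢ)×P(Aᵢ)
  1/20×25/61 = 5/244
  17/100×39/122 = 663/12200
  17/100×33/122 = 561/12200
Sum = 737/6100

P(defect) = 737/6100 ≈ 12.08%


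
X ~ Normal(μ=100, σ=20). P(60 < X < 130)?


z₁=(60-100)/20=-2.0, z₂=(130-100)/20=1.5
P = Φ(1.5) - Φ(-2.0) = 0.933193 - 0.022750 = 0.910443 ≈ 0.9104

P(60 < X < 130) ≈ 0.9104


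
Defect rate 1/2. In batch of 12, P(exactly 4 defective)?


Binomial: P(X=4) = C(12,4)×p^4×(1-p)^8
= 495 × 1/16 × 1/256 = 495/4096

P(X=4) = 495/4096 ≈ 12.08%


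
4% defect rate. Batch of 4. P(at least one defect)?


P(all good) = (24/25)^4 = 331776/390625
P(≥1 defect) = 58849/390625

P = 58849/390625 ≈ 15.07%


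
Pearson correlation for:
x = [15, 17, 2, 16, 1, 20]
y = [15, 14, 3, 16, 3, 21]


n=6, Σx=71, Σy=72, Σxy=1148, Σx²=1175, Σy²=1136
r = (6×1148 - 71×72)/√((6×1175 - 71²)(6×1136 - 72²))
= 1776/√(2009×1632) = 1776/√3278688 ≈ 1776/1810.7148 ≈ 0.9808

r ≈ 0.9808


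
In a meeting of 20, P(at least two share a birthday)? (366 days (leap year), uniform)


P(all different) = Π(366-i)/366 for i=0..19
= 0.589430
P(match) = 1 - 0.589430 = 0.410570

P ≈ 0.4106 ≈ 41.06%


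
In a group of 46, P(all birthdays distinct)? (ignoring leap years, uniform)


P(all different) = Π(365-i)/365 for i=0..45
= (365/365)×(364/365)×...×(320/365)
= 0.051747

P ≈ 0.0517 ≈ 5.17%


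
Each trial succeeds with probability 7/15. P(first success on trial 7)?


Geometric: P(X=7) = (1-p)^(k-1)×p = (8/15)^6×7/15 = 1835008/170859375

P(X=7) = 1835008/170859375 ≈ 1.07%


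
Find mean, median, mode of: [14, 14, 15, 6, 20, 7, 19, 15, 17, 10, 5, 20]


Sorted: [5, 6, 7, 10, 14, 14, 15, 15, 17, 19, 20, 20]
Mean = 162/12 = 27/2
Median = 29/2
Freq: {14: 2, 15: 2, 6: 1, 20: 2, 7: 1, 19: 1, 17: 1, 10: 1, 5: 1}
Mode: [14, 15, 20]

Mean=27/2, Median=29/2, Mode=[14, 15, 20]


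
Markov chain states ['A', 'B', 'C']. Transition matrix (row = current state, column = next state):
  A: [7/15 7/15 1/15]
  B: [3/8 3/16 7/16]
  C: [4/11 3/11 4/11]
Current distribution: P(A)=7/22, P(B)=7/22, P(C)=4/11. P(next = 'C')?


P(next=C) = Σᵢ P(now=i)×P(i→C)
= 7/22×1/15 + 7/22×7/16 + 4/11×4/11
= 7/330 + 49/352 + 16/121 = 16997/58080

P = 16997/58080 ≈ 0.2926


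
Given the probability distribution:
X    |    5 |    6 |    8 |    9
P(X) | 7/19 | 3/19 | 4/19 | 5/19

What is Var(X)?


E[X] = 130/19
E[X²] = 944/19
Var(X) = E[X²] - (E[X])² = 944/19 - 16900/361 = 1036/361

Var(X) = 1036/361 ≈ 2.8698


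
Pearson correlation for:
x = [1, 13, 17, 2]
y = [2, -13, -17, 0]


n=4, Σx=33, Σy=-28, Σxy=-456, Σx²=463, Σy²=462
r = (4×(-456) - 33×(-28))/√((4×463 - 33²)(4×462 - (-28)²))
= -900/√(763×1064) = -900/√811832 ≈ -900/901.0172 ≈ -0.9989

r ≈ -0.9989


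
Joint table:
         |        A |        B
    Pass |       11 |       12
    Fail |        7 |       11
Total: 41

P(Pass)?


P(Pass) = (11+12)/41 = 23/41

P(Pass) = 23/41 ≈ 56.10%


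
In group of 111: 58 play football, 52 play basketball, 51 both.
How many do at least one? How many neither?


|A∪B| = 58+52-51 = 59
Neither = 111-59 = 52

At least one: 59; Neither: 52


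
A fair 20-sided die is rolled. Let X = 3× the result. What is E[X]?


E[die] = (1+20)/2 = 21/2
E[X] = 3 × 21/2 = 63/2

E[X] = 63/2


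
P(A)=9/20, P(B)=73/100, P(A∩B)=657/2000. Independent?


P(A)×P(B) = 657/2000
P(A∩B) = 657/2000
Equal ✓ → Independent

Yes, independent


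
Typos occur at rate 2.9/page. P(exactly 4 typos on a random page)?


Poisson(λ=2.9): P(X=4) = e^(-λ)×λ^k/k!
= e^(-2.9) × 2.9^4 / 4!
≈ 0.05502322006 × 70.7281 / 24 ≈ 0.162154

P(X=4) ≈ 0.162154 ≈ 16.22%


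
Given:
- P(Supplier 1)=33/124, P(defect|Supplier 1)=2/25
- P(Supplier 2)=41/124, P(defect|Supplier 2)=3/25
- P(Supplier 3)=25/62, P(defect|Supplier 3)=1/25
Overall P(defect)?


P(B) = Σ P(B|Aᵢ)×P(Aᵢ)
  2/25×33/124 = 33/1550
  3/25×41/124 = 123/3100
  1/25×25/62 = 1/62
Sum = 239/3100

P(defect) = 239/3100 ≈ 7.71%


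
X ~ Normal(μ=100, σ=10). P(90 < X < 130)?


z₁=(90-100)/10=-1.0, z₂=(130-100)/10=3.0
P = Φ(3.0) - Φ(-1.0) = 0.998650 - 0.158655 = 0.839995 ≈ 0.8400

P(90 < X < 130) ≈ 0.8400


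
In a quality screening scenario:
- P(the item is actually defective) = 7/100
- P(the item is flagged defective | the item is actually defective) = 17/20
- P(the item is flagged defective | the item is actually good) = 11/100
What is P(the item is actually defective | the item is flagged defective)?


Using Bayes' theorem:
P(A|B) = P(B|A)·P(A) / P(B)

P(the item is flagged defective) = 17/20 × 7/100 + 11/100 × 93/100
= 119/2000 + 1023/10000 = 809/5000

P(the item is actually defective|the item is flagged defective) = (119/2000) / (809/5000) = 595/1618

P(the item is actually defective|the item is flagged defective) = 595/1618 ≈ 36.77%


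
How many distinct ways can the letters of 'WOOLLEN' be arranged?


Letters: 7, freq: {'W': 1, 'O': 2, 'L': 2, 'E': 1, 'N': 1}
7!/(1!×2!×2!×1!×1!) = 5040/4 = 1260

1260


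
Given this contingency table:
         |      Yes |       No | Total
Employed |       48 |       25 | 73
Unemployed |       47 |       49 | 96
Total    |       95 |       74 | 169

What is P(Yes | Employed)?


P(Yes | Employed) = 48/(48+25) = 48/73

P(Yes|Employed) = 48/73 ≈ 65.75%


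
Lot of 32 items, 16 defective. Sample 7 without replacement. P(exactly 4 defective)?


Hypergeometric: C(16,4)×C(16,3)/C(32,7)
= 1820×560/3365856 = 2450/8091

P(X=4) = 2450/8091 ≈ 30.28%


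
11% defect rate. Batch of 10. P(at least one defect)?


P(all good) = (89/100)^10 = 31181719929966183601/100000000000000000000
P(≥1 defect) = 68818280070033816399/100000000000000000000

P = 68818280070033816399/100000000000000000000 ≈ 68.82%


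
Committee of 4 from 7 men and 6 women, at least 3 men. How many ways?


Count by #men:
  3M,1W: C(7,3)×C(6,1)=210
  4M,0W: C(7,4)×C(6,0)=35
Total = 245

245


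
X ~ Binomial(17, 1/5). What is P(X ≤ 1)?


P(X ≤ 1) = Σ P(X=i) for i=0..1
P(X=0) = 17179869184/762939453125
P(X=1) = 73014444032/762939453125
Sum = 90194313216/762939453125

P(X ≤ 1) = 90194313216/762939453125 ≈ 11.82%


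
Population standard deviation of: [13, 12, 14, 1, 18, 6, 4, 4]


Mean = 72/8 = 9
  (13-9)²=16
  (12-9)²=9
  (14-9)²=25
  (1-9)²=64
  (18-9)²=81
  (6-9)²=9
  (4-9)²=25
  (4-9)²=25
Σ(x-μ)² = 254
σ² = 254/8 = 127/4

σ = √(127/4) ≈ 5.6347


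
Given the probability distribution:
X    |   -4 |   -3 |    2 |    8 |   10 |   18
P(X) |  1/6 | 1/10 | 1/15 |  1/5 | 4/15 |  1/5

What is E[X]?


E[X] = Σ x·P(X=x)
= (-4)×(1/6) + (-3)×(1/10) + (2)×(1/15) + (8)×(1/5) + (10)×(4/15) + (18)×(1/5)
= 211/30

E[X] = 211/30


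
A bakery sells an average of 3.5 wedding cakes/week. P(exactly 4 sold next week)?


Poisson(λ=3.5): P(X=4) = e^(-λ)×λ^k/k!
= e^(-3.5) × 3.5^4 / 4!
≈ 0.03019738342 × 150.0625 / 24 ≈ 0.188812

P(X=4) ≈ 0.188812 ≈ 18.88%


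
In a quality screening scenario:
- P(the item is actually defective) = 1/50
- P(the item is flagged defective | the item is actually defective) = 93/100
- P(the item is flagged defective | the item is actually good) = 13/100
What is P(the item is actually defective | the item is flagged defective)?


Using Bayes' theorem:
P(A|B) = P(B|A)·P(A) / P(B)

P(the item is flagged defective) = 93/100 × 1/50 + 13/100 × 49/50
= 93/5000 + 637/5000 = 73/500

P(the item is actually defective|the item is flagged defective) = (93/5000) / (73/500) = 93/730

P(the item is actually defective|the item is flagged defective) = 93/730 ≈ 12.74%


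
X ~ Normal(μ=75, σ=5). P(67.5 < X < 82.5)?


z₁=(67.5-75)/5=-1.5, z₂=(82.5-75)/5=1.5
P = Φ(1.5) - Φ(-1.5) = 0.933193 - 0.066807 = 0.866386 ≈ 0.8664

P(67.5 < X < 82.5) ≈ 0.8664


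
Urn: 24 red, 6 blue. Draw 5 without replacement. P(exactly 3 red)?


Hypergeometric: C(24,3)×C(6,2)/C(30,5)
= 2024×15/142506 = 5060/23751

P(X=3) = 5060/23751 ≈ 21.30%


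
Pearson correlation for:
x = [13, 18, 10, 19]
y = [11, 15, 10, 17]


n=4, Σx=60, Σy=53, Σxy=836, Σx²=954, Σy²=735
r = (4×836 - 60×53)/√((4×954 - 60²)(4×735 - 53²))
= 164/√(216×131) = 164/√28296 ≈ 164/168.2141 ≈ 0.9749

r ≈ 0.9749


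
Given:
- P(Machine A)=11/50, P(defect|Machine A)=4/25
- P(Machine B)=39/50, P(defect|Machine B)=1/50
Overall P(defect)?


P(B) = Σ P(B|Aᵢ)×P(Aᵢ)
  4/25×11/50 = 22/625
  1/50×39/50 = 39/2500
Sum = 127/2500

P(defect) = 127/2500 ≈ 5.08%


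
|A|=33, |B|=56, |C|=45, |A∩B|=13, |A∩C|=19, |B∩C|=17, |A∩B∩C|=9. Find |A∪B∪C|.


|A∪B∪C| = 33+56+45-13-19-17+9 = 94

|A∪B∪C| = 94


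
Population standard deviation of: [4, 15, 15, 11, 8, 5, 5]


Mean = 63/7 = 9
  (4-9)²=25
  (15-9)²=36
  (15-9)²=36
  (11-9)²=4
  (8-9)²=1
  (5-9)²=16
  (5-9)²=16
Σ(x-μ)² = 134
σ² = 134/7

σ = √(134/7) ≈ 4.3753


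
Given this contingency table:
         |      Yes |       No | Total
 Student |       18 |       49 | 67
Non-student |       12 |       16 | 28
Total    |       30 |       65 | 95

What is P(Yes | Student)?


P(Yes | Student) = 18/(18+49) = 18/67

P(Yes|Student) = 18/67 ≈ 26.87%


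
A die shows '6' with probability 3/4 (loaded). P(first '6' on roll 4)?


Geometric: P(X=4) = (1-p)^(k-1)×p = (1/4)^3×3/4 = 3/256

P(X=4) = 3/256 ≈ 1.17%


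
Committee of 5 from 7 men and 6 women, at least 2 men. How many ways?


Count by #men:
  2M,3W: C(7,2)×C(6,3)=420
  3M,2W: C(7,3)×C(6,2)=525
  4M,1W: C(7,4)×C(6,1)=210
  5M,0W: C(7,5)×C(6,0)=21
Total = 1176

1176


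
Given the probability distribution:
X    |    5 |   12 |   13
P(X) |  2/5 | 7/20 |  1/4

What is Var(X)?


E[X] = 189/20
E[X²] = 2053/20
Var(X) = E[X²] - (E[X])² = 2053/20 - 35721/400 = 5339/400

Var(X) = 5339/400 ≈ 13.3475


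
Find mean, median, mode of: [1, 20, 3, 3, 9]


Sorted: [1, 3, 3, 9, 20]
Mean = 36/5
Median = 3
Freq: {1: 1, 20: 1, 3: 2, 9: 1}
Mode: [3]

Mean=36/5, Median=3, Mode=3


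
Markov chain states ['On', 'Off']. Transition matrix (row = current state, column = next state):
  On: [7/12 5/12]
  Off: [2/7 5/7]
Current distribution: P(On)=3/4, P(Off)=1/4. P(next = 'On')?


P(next=On) = Σᵢ P(now=i)×P(i→On)
= 3/4×7/12 + 1/4×2/7
= 7/16 + 1/14 = 57/112

P = 57/112 ≈ 0.5089


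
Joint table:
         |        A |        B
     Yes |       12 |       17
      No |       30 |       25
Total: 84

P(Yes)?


P(Yes) = (12+17)/84 = 29/84

P(Yes) = 29/84 ≈ 34.52%


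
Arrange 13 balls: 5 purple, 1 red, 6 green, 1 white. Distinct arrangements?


13!/(5!×1!×6!×1!) = 72072

72072


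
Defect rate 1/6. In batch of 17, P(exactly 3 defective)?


Binomial: P(X=3) = C(17,3)×p^3×(1-p)^14
= 680 × 1/216 × 6103515625/78364164096 = 518798828125/2115832430592

P(X=3) = 518798828125/2115832430592 ≈ 24.52%


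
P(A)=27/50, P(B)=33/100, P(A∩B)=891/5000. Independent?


P(A)×P(B) = 891/5000
P(A∩B) = 891/5000
Equal ✓ → Independent

Yes, independent


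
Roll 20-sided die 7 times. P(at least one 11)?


P(no 11)^7 = (19/20)^7 = 893871739/1280000000
P(≥1) = 1 - 893871739/1280000000 = 386128261/1280000000

P = 386128261/1280000000 ≈ 30.17%


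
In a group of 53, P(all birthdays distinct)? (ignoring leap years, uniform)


P(all different) = Π(365-i)/365 for i=0..52
= (365/365)×(364/365)×...×(313/365)
= 0.018862

P ≈ 0.0189 ≈ 1.89%


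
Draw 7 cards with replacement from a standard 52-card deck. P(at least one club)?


P(not a club) = 39/52 = 3/4
P(none in 7 draws) = (3/4)^7 = 2187/16384
P(≥1 club) = 1 - 2187/16384 = 14197/16384

P = 14197/16384 ≈ 86.65%


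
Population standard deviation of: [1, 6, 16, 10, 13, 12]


Mean = 58/6 = 29/3
  (1-29/3)²=676/9
  (6-29/3)²=121/9
  (16-29/3)²=361/9
  (10-29/3)²=1/9
  (13-29/3)²=100/9
  (12-29/3)²=49/9
Σ(x-μ)² = 436/3
σ² = (436/3)/6 = 218/9

σ = √(218/9) ≈ 4.9216


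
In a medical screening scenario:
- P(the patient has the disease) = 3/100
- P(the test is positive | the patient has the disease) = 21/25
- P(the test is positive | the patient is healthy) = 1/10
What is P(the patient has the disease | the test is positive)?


Using Bayes' theorem:
P(A|B) = P(B|A)·P(A) / P(B)

P(the test is positive) = 21/25 × 3/100 + 1/10 × 97/100
= 63/2500 + 97/1000 = 611/5000

P(the patient has the disease|the test is positive) = (63/2500) / (611/5000) = 126/611

P(the patient has the disease|the test is positive) = 126/611 ≈ 20.62%


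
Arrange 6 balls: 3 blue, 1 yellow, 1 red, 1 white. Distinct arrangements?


6!/(3!×1!×1!×1!) = 120

120


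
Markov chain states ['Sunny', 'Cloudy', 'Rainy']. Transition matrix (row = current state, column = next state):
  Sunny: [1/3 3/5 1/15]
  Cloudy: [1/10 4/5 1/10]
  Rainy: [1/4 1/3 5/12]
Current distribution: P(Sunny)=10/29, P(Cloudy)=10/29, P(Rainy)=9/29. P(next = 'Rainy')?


P(next=Rainy) = Σᵢ P(now=i)×P(i→Rainy)
= 10/29×1/15 + 10/29×1/10 + 9/29×5/12
= 2/87 + 1/29 + 15/116 = 65/348

P = 65/348 ≈ 0.1868


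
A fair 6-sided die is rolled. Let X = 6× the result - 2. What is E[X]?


E[die] = (1+6)/2 = 7/2
E[X] = 6×7/2 - 2 = 19

E[X] = 19


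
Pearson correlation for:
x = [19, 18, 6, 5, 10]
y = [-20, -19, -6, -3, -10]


n=5, Σx=58, Σy=-58, Σxy=-873, Σx²=846, Σy²=906
r = (5×(-873) - 58×(-58))/√((5×846 - 58²)(5×906 - (-58)²))
= -1001/√(866×1166) = -1001/√1009756 ≈ -1001/1004.8662 ≈ -0.9962

r ≈ -0.9962


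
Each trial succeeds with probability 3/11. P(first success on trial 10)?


Geometric: P(X=10) = (1-p)^(k-1)×p = (8/11)^9×3/11 = 402653184/25937424601

P(X=10) = 402653184/25937424601 ≈ 1.55%


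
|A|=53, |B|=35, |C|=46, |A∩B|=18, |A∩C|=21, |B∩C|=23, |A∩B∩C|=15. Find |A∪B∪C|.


|A∪B∪C| = 53+35+46-18-21-23+15 = 87

|A∪B∪C| = 87


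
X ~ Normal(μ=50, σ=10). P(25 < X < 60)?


z₁=(25-50)/10=-2.5, z₂=(60-50)/10=1.0
P = Φ(1.0) - Φ(-2.5) = 0.841345 - 0.006210 = 0.835135 ≈ 0.8351

P(25 < X < 60) ≈ 0.8351


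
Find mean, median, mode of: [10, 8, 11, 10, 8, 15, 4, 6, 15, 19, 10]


Sorted: [4, 6, 8, 8, 10, 10, 10, 11, 15, 15, 19]
Mean = 116/11
Median = 10
Freq: {10: 3, 8: 2, 11: 1, 15: 2, 4: 1, 6: 1, 19: 1}
Mode: [10]

Mean=116/11, Median=10, Mode=10


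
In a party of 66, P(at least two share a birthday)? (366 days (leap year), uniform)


P(all different) = Π(366-i)/366 for i=0..65
= 0.001939
P(match) = 1 - 0.001939 = 0.998061

P ≈ 0.9981 ≈ 99.81%


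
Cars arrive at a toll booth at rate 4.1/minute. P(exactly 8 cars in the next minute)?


Poisson(λ=4.1): P(X=8) = e^(-λ)×λ^k/k!
= e^(-4.1) × 4.1^8 / 8!
≈ 0.0165726754 × 79849.2522912 / 40320 ≈ 0.032820

P(X=8) ≈ 0.032820 ≈ 3.28%


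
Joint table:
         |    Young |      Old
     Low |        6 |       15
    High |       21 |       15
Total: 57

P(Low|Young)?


P(Low|Young) = 6/(6+21) = 6/27 = 2/9

P = 2/9 ≈ 22.22%


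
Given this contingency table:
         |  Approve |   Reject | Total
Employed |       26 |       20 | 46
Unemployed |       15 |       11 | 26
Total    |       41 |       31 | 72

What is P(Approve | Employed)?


P(Approve | Employed) = 26/(26+20) = 26/46 = 13/23

P(Approve|Employed) = 13/23 ≈ 56.52%


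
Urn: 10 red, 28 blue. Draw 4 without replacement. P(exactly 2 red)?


Hypergeometric: C(10,2)×C(28,2)/C(38,4)
= 45×378/73815 = 162/703

P(X=2) = 162/703 ≈ 23.04%


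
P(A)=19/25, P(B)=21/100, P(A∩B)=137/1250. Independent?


P(A)×P(B) = 399/2500
P(A∩B) = 137/1250
Not equal → NOT independent

No, not independent


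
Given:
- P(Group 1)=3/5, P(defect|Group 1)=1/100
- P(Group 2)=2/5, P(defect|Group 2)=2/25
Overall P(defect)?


P(B) = Σ P(B|Aᵢ)×P(Aᵢ)
  1/100×3/5 = 3/500
  2/25×2/5 = 4/125
Sum = 19/500

P(defect) = 19/500 ≈ 3.80%


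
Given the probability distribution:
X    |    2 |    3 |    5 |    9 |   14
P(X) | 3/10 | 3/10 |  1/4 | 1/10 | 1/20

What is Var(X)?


E[X] = 87/20
E[X²] = 561/20
Var(X) = E[X²] - (E[X])² = 561/20 - 7569/400 = 3651/400

Var(X) = 3651/400 ≈ 9.1275


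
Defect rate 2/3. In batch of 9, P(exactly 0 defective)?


Binomial: P(X=0) = C(9,0)×p^0×(1-p)^9
= 1 × 1 × 1/19683 = 1/19683

P(X=0) = 1/19683 ≈ 0.01%


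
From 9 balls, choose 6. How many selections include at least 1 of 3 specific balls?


Complement: C(9,6) - C(6,6) = 84 - 1 = 83

83


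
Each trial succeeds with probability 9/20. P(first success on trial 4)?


Geometric: P(X=4) = (1-p)^(k-1)×p = (11/20)^3×9/20 = 11979/160000

P(X=4) = 11979/160000 ≈ 7.49%


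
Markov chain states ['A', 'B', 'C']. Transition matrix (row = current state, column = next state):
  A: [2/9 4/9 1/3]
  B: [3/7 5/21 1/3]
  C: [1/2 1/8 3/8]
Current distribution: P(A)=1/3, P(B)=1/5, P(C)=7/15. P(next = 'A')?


P(next=A) = Σᵢ P(now=i)×P(i→A)
= 1/3×2/9 + 1/5×3/7 + 7/15×1/2
= 2/27 + 3/35 + 7/30 = 743/1890

P = 743/1890 ≈ 0.3931


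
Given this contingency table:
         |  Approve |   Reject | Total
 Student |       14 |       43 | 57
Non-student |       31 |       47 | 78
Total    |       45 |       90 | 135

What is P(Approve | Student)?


P(Approve | Student) = 14/(14+43) = 14/57

P(Approve|Student) = 14/57 ≈ 24.56%


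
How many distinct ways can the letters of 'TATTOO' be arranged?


Letters: 6, freq: {'T': 3, 'A': 1, 'O': 2}
6!/(3!×1!×2!) = 720/12 = 60

60


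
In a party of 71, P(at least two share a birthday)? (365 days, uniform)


P(all different) = Π(365-i)/365 for i=0..70
= 0.000679
P(match) = 1 - 0.000679 = 0.999321

P ≈ 0.9993 ≈ 99.93%


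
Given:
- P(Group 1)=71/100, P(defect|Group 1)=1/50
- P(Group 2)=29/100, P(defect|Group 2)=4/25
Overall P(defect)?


P(B) = Σ P(B|Aᵢ)×P(Aᵢ)
  1/50×71/100 = 71/5000
  4/25×29/100 = 29/625
Sum = 303/5000

P(defect) = 303/5000 ≈ 6.06%


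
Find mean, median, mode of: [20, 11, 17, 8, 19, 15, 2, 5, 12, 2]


Sorted: [2, 2, 5, 8, 11, 12, 15, 17, 19, 20]
Mean = 111/10
Median = 23/2
Freq: {20: 1, 11: 1, 17: 1, 8: 1, 19: 1, 15: 1, 2: 2, 5: 1, 12: 1}
Mode: [2]

Mean=111/10, Median=23/2, Mode=2


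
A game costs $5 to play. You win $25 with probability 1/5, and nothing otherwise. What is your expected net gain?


E[gain] = (25-5)×1/5 + (-5)×4/5
= 4 - 4 = 0

Expected net gain = $0 ≈ $0.00


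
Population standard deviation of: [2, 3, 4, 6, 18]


Mean = 33/5
  (2-33/5)²=529/25
  (3-33/5)²=324/25
  (4-33/5)²=169/25
  (6-33/5)²=9/25
  (18-33/5)²=3249/25
Σ(x-μ)² = 856/5
σ² = (856/5)/5 = 856/25

σ = √(856/25) ≈ 5.8515


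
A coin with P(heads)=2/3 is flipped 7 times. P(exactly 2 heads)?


Binomial: P(X=2) = C(7,2)×p^2×(1-p)^5
= 21 × 4/9 × 1/243 = 28/729

P(X=2) = 28/729 ≈ 3.84%


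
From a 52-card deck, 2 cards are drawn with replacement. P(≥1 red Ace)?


P(not a red Ace) = 50/52 = 25/26
P(none in 2 draws) = (25/26)^2 = 625/676
P(≥1 red Ace) = 1 - 625/676 = 51/676

P = 51/676 ≈ 7.54%


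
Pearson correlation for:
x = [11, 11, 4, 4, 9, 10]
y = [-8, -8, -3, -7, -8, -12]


n=6, Σx=49, Σy=-46, Σxy=-408, Σx²=455, Σy²=394
r = (6×(-408) - 49×(-46))/√((6×455 - 49²)(6×394 - (-46)²))
= -194/√(329×248) = -194/√81592 ≈ -194/285.6431 ≈ -0.6792

r ≈ -0.6792


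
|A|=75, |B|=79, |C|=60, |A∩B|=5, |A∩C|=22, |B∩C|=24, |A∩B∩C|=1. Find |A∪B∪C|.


|A∪B∪C| = 75+79+60-5-22-24+1 = 164

|A∪B∪C| = 164


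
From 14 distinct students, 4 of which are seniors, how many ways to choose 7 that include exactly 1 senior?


Choose 1 of the 4 seniors and 6 of the other 10 students:
C(4,1)×C(10,6) = 4×210 = 840

840


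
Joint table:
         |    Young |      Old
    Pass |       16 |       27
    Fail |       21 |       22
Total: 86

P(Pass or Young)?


P(Pass∨Young) = P(Pass) + P(Young) - P(Pass∧Young)
= (43 + 37 - 16)/86 = 64/86 = 32/43

P = 32/43 ≈ 74.42%


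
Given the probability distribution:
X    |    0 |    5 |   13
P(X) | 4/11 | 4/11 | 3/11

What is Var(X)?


E[X] = 59/11
E[X²] = 607/11
Var(X) = E[X²] - (E[X])² = 607/11 - 3481/121 = 3196/121

Var(X) = 3196/121 ≈ 26.4132


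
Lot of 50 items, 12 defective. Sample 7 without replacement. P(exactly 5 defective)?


Hypergeometric: C(12,5)×C(38,2)/C(50,7)
= 792×703/99884400 = 2109/378350

P(X=5) = 2109/378350 ≈ 0.56%


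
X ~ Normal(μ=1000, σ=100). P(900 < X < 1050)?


z₁=(900-1000)/100=-1.0, z₂=(1050-1000)/100=0.5
P = Φ(0.5) - Φ(-1.0) = 0.691462 - 0.158655 = 0.532807 ≈ 0.5328

P(900 < X < 1050) ≈ 0.5328


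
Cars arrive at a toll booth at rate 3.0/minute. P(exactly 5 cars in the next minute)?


Poisson(λ=3.0): P(X=5) = e^(-λ)×λ^k/k!
= e^(-3.0) × 3.0^5 / 5!
≈ 0.04978706837 × 243 / 120 ≈ 0.100819

P(X=5) ≈ 0.100819 ≈ 10.08%


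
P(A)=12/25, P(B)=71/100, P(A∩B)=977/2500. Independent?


P(A)×P(B) = 213/625
P(A∩B) = 977/2500
Not equal → NOT independent

No, not independent


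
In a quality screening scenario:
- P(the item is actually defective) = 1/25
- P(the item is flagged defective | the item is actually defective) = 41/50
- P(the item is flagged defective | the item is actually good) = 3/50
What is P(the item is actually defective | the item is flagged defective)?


Using Bayes' theorem:
P(A|B) = P(B|A)·P(A) / P(B)

P(the item is flagged defective) = 41/50 × 1/25 + 3/50 × 24/25
= 41/1250 + 36/625 = 113/1250

P(the item is actually defective|the item is flagged defective) = (41/1250) / (113/1250) = 41/113

P(the item is actually defective|the item is flagged defective) = 41/113 ≈ 36.28%


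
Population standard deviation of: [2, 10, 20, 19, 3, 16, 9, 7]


Mean = 86/8 = 43/4
  (2-43/4)²=1225/16
  (10-43/4)²=9/16
  (20-43/4)²=1369/16
  (19-43/4)²=1089/16
  (3-43/4)²=961/16
  (16-43/4)²=441/16
  (9-43/4)²=49/16
  (7-43/4)²=225/16
Σ(x-μ)² = 671/2
σ² = (671/2)/8 = 671/16

σ = √(671/16) ≈ 6.4759


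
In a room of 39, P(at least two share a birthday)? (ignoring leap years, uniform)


P(all different) = Π(365-i)/365 for i=0..38
= 0.121780
P(match) = 1 - 0.121780 = 0.878220

P ≈ 0.8782 ≈ 87.82%


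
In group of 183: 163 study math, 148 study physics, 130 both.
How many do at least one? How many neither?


|A∪B| = 163+148-130 = 181
Neither = 183-181 = 2

At least one: 181; Neither: 2


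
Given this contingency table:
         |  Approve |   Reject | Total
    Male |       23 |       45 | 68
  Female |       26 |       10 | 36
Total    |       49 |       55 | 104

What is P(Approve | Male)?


P(Approve | Male) = 23/(23+45) = 23/68

P(Approve|Male) = 23/68 ≈ 33.82%


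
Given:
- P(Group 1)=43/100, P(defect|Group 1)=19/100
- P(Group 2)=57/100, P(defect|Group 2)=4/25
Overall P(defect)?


P(B) = Σ P(B|Aᵢ)×P(Aᵢ)
  19/100×43/100 = 817/10000
  4/25×57/100 = 57/625
Sum = 1729/10000

P(defect) = 1729/10000 ≈ 17.29%


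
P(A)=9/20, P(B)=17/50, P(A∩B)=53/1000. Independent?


P(A)×P(B) = 153/1000
P(A∩B) = 53/1000
Not equal → NOT independent

No, not independent


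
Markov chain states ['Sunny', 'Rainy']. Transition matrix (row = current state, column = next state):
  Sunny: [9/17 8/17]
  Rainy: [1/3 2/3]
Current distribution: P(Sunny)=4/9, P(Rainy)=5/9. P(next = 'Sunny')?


P(next=Sunny) = Σᵢ P(now=i)×P(i→Sunny)
= 4/9×9/17 + 5/9×1/3
= 4/17 + 5/27 = 193/459

P = 193/459 ≈ 0.4205


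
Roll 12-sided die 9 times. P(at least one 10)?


P(no 10)^9 = (11/12)^9 = 2357947691/5159780352
P(≥1) = 1 - 2357947691/5159780352 = 2801832661/5159780352

P = 2801832661/5159780352 ≈ 54.30%


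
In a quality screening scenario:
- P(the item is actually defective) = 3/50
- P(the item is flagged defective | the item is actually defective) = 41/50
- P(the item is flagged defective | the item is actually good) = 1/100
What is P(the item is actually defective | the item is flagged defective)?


Using Bayes' theorem:
P(A|B) = P(B|A)·P(A) / P(B)

P(the item is flagged defective) = 41/50 × 3/50 + 1/100 × 47/50
= 123/2500 + 47/5000 = 293/5000

P(the item is actually defective|the item is flagged defective) = (123/2500) / (293/5000) = 246/293

P(the item is actually defective|the item is flagged defective) = 246/293 ≈ 83.96%


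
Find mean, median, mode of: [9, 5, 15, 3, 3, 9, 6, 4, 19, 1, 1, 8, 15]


Sorted: [1, 1, 3, 3, 4, 5, 6, 8, 9, 9, 15, 15, 19]
Mean = 98/13
Median = 6
Freq: {9: 2, 5: 1, 15: 2, 3: 2, 6: 1, 4: 1, 19: 1, 1: 2, 8: 1}
Mode: [1, 3, 9, 15]

Mean=98/13, Median=6, Mode=[1, 3, 9, 15]


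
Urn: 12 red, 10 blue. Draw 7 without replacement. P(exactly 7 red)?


Hypergeometric: C(12,7)×C(10,0)/C(22,7)
= 792×1/170544 = 3/646

P(X=7) = 3/646 ≈ 0.46%


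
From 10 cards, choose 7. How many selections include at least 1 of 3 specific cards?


Complement: C(10,7) - C(7,7) = 120 - 1 = 119

119


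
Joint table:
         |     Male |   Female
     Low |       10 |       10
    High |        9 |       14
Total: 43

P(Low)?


P(Low) = (10+10)/43 = 20/43

P(Low) = 20/43 ≈ 46.51%


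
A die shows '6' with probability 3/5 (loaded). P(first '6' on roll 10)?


Geometric: P(X=10) = (1-p)^(k-1)×p = (2/5)^9×3/5 = 1536/9765625

P(X=10) = 1536/9765625 ≈ 0.02%


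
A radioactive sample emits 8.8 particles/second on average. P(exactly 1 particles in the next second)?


Poisson(λ=8.8): P(X=1) = e^(-λ)×λ^k/k!
= e^(-8.8) × 8.8^1 / 1!
≈ 0.0001507330751 × 8.8 / 1 ≈ 0.001326

P(X=1) ≈ 0.001326 ≈ 0.13%


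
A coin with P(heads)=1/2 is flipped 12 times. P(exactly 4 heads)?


Binomial: P(X=4) = C(12,4)×p^4×(1-p)^8
= 495 × 1/16 × 1/256 = 495/4096

P(X=4) = 495/4096 ≈ 12.08%


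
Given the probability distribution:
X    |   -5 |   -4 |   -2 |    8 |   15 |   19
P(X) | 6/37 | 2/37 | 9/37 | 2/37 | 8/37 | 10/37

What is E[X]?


E[X] = Σ x·P(X=x)
= (-5)×(6/37) + (-4)×(2/37) + (-2)×(9/37) + (8)×(2/37) + (15)×(8/37) + (19)×(10/37)
= 270/37

E[X] = 270/37


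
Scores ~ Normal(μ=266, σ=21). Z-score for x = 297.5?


z = (x - μ)/σ = (297.5 - 266)/21 = 1.5

z = 1.5


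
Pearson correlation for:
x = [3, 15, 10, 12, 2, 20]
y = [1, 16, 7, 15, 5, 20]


n=6, Σx=62, Σy=64, Σxy=903, Σx²=882, Σy²=956
r = (6×903 - 62×64)/√((6×882 - 62²)(6×956 - 64²))
= 1450/√(1448×1640) = 1450/√2374720 ≈ 1450/1541.0127 ≈ 0.9409

r ≈ 0.9409


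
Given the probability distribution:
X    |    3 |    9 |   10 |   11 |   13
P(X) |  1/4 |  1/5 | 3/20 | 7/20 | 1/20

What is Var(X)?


E[X] = 171/20
E[X²] = 337/4
Var(X) = E[X²] - (E[X])² = 337/4 - 29241/400 = 4459/400

Var(X) = 4459/400 ≈ 11.1475


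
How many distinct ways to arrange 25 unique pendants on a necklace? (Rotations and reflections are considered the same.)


Free circular arrangements: rotations and reflections both identified.
(n-1)!/2 = 24!/2 = 620448401733239439360000/2 = 310224200866619719680000

310224200866619719680000


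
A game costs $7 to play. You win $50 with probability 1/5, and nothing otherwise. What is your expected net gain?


E[gain] = (50-7)×1/5 + (-7)×4/5
= 43/5 - 28/5 = 3

Expected net gain = $3 ≈ $3.00


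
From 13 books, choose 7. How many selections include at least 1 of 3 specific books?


Complement: C(13,7) - C(10,7) = 1716 - 120 = 1596

1596


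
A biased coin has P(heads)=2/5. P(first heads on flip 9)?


Geometric: P(X=9) = (1-p)^(k-1)×p = (3/5)^8×2/5 = 13122/1953125

P(X=9) = 13122/1953125 ≈ 0.67%


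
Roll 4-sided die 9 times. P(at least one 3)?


P(no 3)^9 = (3/4)^9 = 19683/262144
P(≥1) = 1 - 19683/262144 = 242461/262144

P = 242461/262144 ≈ 92.49%


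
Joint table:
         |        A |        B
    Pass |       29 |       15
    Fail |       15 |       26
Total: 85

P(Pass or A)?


P(Pass∨A) = P(Pass) + P(A) - P(Pass∧A)
= (44 + 44 - 29)/85 = 59/85

P = 59/85 ≈ 69.41%


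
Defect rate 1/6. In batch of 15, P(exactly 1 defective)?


Binomial: P(X=1) = C(15,1)×p^1×(1-p)^14
= 15 × 1/6 × 6103515625/78364164096 = 30517578125/156728328192

P(X=1) = 30517578125/156728328192 ≈ 19.47%


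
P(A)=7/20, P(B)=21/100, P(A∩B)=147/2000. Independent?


P(A)×P(B) = 147/2000
P(A∩B) = 147/2000
Equal ✓ → Independent

Yes, independent


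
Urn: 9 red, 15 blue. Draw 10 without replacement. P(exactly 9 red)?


Hypergeometric: C(9,9)×C(15,1)/C(24,10)
= 1×15/1961256 = 5/653752

P(X=9) = 5/653752 ≈ 0.00%


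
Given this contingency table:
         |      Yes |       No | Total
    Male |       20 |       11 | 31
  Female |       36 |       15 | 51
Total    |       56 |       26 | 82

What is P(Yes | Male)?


P(Yes | Male) = 20/(20+11) = 20/31

P(Yes|Male) = 20/31 ≈ 64.52%


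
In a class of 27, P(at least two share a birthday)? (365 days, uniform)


P(all different) = Π(365-i)/365 for i=0..26
= 0.373141
P(match) = 1 - 0.373141 = 0.626859

P ≈ 0.6269 ≈ 62.69%


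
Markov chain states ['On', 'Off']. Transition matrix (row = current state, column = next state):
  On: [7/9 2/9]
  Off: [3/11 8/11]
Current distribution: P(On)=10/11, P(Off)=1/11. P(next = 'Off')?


P(next=Off) = Σᵢ P(now=i)×P(i→Off)
= 10/11×2/9 + 1/11×8/11
= 20/99 + 8/121 = 292/1089

P = 292/1089 ≈ 0.2681


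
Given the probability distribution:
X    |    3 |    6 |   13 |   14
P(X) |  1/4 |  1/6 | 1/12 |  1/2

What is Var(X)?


E[X] = 59/6
E[X²] = 361/3
Var(X) = E[X²] - (E[X])² = 361/3 - 3481/36 = 851/36

Var(X) = 851/36 ≈ 23.6389


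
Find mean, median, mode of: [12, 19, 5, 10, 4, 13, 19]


Sorted: [4, 5, 10, 12, 13, 19, 19]
Mean = 82/7
Median = 12
Freq: {12: 1, 19: 2, 5: 1, 10: 1, 4: 1, 13: 1}
Mode: [19]

Mean=82/7, Median=12, Mode=19


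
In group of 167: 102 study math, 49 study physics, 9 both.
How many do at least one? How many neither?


|A∪B| = 102+49-9 = 142
Neither = 167-142 = 25

At least one: 142; Neither: 25


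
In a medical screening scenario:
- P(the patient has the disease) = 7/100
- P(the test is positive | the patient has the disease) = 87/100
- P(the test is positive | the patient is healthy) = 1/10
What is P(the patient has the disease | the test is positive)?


Using Bayes' theorem:
P(A|B) = P(B|A)·P(A) / P(B)

P(the test is positive) = 87/100 × 7/100 + 1/10 × 93/100
= 609/10000 + 93/1000 = 1539/10000

P(the patient has the disease|the test is positive) = (609/10000) / (1539/10000) = 203/513

P(the patient has the disease|the test is positive) = 203/513 ≈ 39.57%


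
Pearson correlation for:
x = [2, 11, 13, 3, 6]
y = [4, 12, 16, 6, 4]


n=5, Σx=35, Σy=42, Σxy=390, Σx²=339, Σy²=468
r = (5×390 - 35×42)/√((5×339 - 35²)(5×468 - 42²))
= 480/√(470×576) = 480/√270720 ≈ 480/520.3076 ≈ 0.9225

r ≈ 0.9225


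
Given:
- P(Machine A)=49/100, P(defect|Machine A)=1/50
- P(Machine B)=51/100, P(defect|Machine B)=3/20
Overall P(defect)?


P(B) = Σ P(B|Aᵢ)×P(Aᵢ)
  1/50×49/100 = 49/5000
  3/20×51/100 = 153/2000
Sum = 863/10000

P(defect) = 863/10000 ≈ 8.63%


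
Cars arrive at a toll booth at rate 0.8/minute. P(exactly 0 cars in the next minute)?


Poisson(λ=0.8): P(X=0) = e^(-λ)×λ^k/k!
= e^(-0.8) × 0.8^0 / 0!
≈ 0.4493289641 × 1 / 1 ≈ 0.449329

P(X=0) ≈ 0.449329 ≈ 44.93%


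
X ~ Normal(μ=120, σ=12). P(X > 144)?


z = (144-120)/12 = 2.0
P(X > 144) = 1 - P(Z ≤ 2.0) = 1 - 0.9772 = 0.0228

P(X > 144) ≈ 0.0228


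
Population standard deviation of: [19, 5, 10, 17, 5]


Mean = 56/5
  (19-56/5)²=1521/25
  (5-56/5)²=961/25
  (10-56/5)²=36/25
  (17-56/5)²=841/25
  (5-56/5)²=961/25
Σ(x-μ)² = 864/5
σ² = (864/5)/5 = 864/25

σ = √(864/25) ≈ 5.8788


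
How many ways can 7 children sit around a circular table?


Circular arrangements of 7 distinct objects: fix one position to break rotational symmetry.
(n-1)! = 6! = 720

720


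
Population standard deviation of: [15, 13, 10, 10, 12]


Mean = 60/5 = 12
  (15-12)²=9
  (13-12)²=1
  (10-12)²=4
  (10-12)²=4
  (12-12)²=0
Σ(x-μ)² = 18
σ² = 18/5

σ = √(18/5) ≈ 1.8974


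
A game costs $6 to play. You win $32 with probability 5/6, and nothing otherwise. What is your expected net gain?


E[gain] = (32-6)×5/6 + (-6)×1/6
= 65/3 - 1 = 62/3

Expected net gain = $62/3 ≈ $20.67


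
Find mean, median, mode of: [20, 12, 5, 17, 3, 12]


Sorted: [3, 5, 12, 12, 17, 20]
Mean = 69/6 = 23/2
Median = 12
Freq: {20: 1, 12: 2, 5: 1, 17: 1, 3: 1}
Mode: [12]

Mean=23/2, Median=12, Mode=12


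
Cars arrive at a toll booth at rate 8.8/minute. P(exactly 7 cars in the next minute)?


Poisson(λ=8.8): P(X=7) = e^(-λ)×λ^k/k!
= e^(-8.8) × 8.8^7 / 7!
≈ 0.0001507330751 × 4086755.9637 / 5040 ≈ 0.122224

P(X=7) ≈ 0.122224 ≈ 12.22%


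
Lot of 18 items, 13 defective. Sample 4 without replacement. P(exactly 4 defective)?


Hypergeometric: C(13,4)×C(5,0)/C(18,4)
= 715×1/3060 = 143/612

P(X=4) = 143/612 ≈ 23.37%


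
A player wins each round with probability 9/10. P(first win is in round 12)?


Geometric: P(X=12) = (1-p)^(k-1)×p = (1/10)^11×9/10 = 9/1000000000000

P(X=12) = 9/1000000000000 ≈ 0.00%


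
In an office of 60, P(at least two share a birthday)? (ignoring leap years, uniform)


P(all different) = Π(365-i)/365 for i=0..59
= 0.005877
P(match) = 1 - 0.005877 = 0.994123

P ≈ 0.9941 ≈ 99.41%


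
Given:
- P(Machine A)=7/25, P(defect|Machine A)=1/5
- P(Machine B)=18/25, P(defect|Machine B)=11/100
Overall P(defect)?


P(B) = Σ P(B|Aᵢ)×P(Aᵢ)
  1/5×7/25 = 7/125
  11/100×18/25 = 99/1250
Sum = 169/1250

P(defect) = 169/1250 ≈ 13.52%


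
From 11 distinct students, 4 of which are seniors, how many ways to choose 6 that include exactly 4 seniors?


Choose 4 of the 4 seniors and 2 of the other 7 students:
C(4,4)×C(7,2) = 1×21 = 21

21


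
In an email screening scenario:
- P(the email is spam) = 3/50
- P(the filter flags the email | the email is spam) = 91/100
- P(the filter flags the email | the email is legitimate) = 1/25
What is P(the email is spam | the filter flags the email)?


Using Bayes' theorem:
P(A|B) = P(B|A)·P(A) / P(B)

P(the filter flags the email) = 91/100 × 3/50 + 1/25 × 47/50
= 273/5000 + 47/1250 = 461/5000

P(the email is spam|the filter flags the email) = (273/5000) / (461/5000) = 273/461

P(the email is spam|the filter flags the email) = 273/461 ≈ 59.22%


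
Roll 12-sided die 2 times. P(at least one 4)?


P(no 4)^2 = (11/12)^2 = 121/144
P(≥1) = 1 - 121/144 = 23/144

P = 23/144 ≈ 15.97%


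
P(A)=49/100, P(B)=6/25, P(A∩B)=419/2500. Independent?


P(A)×P(B) = 147/1250
P(A∩B) = 419/2500
Not equal → NOT independent

No, not independent


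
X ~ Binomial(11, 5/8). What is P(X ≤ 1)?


P(X ≤ 1) = Σ P(X=i) for i=0..1
P(X=0) = 177147/8589934592
P(X=1) = 3247695/8589934592
Sum = 1712421/4294967296

P(X ≤ 1) = 1712421/4294967296 ≈ 0.04%


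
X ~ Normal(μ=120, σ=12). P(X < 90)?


z = (90-120)/12 = -2.5
P(Z < -2.5) = 0.0062

P(X < 90) ≈ 0.0062


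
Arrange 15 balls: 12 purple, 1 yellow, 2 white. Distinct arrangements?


15!/(12!×1!×2!) = 1365

1365


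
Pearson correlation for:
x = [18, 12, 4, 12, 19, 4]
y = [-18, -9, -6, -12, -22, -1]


n=6, Σx=69, Σy=-68, Σxy=-1022, Σx²=1005, Σy²=1070
r = (6×(-1022) - 69×(-68))/√((6×1005 - 69²)(6×1070 - (-68)²))
= -1440/√(1269×1796) = -1440/√2279124 ≈ -1440/1509.6768 ≈ -0.9538

r ≈ -0.9538


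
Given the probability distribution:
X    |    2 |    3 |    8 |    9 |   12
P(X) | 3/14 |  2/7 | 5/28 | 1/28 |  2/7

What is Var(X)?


E[X] = 181/28
E[X²] = 1649/28
Var(X) = E[X²] - (E[X])² = 1649/28 - 32761/784 = 13411/784

Var(X) = 13411/784 ≈ 17.1059


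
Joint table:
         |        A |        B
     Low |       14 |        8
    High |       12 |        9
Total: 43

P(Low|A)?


P(Low|A) = 14/(14+12) = 14/26 = 7/13

P = 7/13 ≈ 53.85%
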